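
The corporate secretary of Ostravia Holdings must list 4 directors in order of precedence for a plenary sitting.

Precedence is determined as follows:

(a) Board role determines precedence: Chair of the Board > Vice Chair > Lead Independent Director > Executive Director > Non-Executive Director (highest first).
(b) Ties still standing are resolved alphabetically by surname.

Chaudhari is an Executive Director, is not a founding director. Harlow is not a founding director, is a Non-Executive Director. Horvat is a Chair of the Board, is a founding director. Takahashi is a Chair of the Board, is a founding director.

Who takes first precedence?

By board role: Horvat and Takahashi (Chair of the Board); then Chaudhari (Executive Director); then Harlow (Non-Executive Director).
Among Horvat and Takahashi, alphabetically by surname: Horvat before Takahashi.
Order: Horvat, Takahashi, Chaudhari, Harlow.

Horvat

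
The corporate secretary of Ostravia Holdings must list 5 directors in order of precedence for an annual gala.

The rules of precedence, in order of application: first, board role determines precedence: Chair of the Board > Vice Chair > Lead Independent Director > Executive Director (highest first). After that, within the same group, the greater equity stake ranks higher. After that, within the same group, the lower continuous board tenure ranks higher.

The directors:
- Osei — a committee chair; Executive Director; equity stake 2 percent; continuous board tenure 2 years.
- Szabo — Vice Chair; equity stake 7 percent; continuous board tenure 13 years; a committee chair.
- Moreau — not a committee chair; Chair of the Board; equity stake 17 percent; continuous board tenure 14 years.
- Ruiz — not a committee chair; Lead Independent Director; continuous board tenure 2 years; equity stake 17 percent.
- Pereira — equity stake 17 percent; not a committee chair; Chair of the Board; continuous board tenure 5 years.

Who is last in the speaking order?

By board role: Pereira and Moreau (Chair of the Board); then Szabo (Vice Chair); then Ruiz (Lead Independent Director); then Osei (Executive Director).
Pereira and Moreau both have equity stake 17 percent, so the next rule applies.
Among Pereira and Moreau, by continuous board tenure (lower first): Pereira (5 years) before Moreau (14 years).
Order: Pereira, Moreau, Szabo, Ruiz, Osei.

Osei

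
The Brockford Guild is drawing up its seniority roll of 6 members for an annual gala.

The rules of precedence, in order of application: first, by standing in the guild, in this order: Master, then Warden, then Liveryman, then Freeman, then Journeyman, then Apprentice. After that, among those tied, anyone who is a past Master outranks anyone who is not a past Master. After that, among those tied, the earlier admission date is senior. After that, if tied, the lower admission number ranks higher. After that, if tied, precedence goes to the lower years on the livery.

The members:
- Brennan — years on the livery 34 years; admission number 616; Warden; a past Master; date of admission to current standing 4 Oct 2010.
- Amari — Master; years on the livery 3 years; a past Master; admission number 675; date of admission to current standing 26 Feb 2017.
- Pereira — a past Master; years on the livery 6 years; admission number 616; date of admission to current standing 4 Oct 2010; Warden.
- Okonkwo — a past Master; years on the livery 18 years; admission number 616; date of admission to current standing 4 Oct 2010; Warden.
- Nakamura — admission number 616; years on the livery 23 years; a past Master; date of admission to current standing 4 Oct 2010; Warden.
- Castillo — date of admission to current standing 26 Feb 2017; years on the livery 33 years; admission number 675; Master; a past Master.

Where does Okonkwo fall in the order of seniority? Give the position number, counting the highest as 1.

4

By standing in the guild: Amari and Castillo (Master); then Pereira, Okonkwo, Nakamura and Brennan (Warden).
Amari and Castillo are each a past Master, so the next rule applies.
Amari and Castillo both have date of admission to current standing 26 Feb 2017, so the next rule applies.
Amari and Castillo both have admission number 675, so the next rule applies.
Among Amari and Castillo, by years on the livery (lower first): Amari (3 years) before Castillo (33 years).
Pereira, Okonkwo, Nakamura and Brennan are each a past Master, so the next rule applies.
Pereira, Okonkwo, Nakamura and Brennan all have date of admission to current standing 4 Oct 2010, so the next rule applies.
Pereira, Okonkwo, Nakamura and Brennan all have admission number 616, so the next rule applies.
Among Pereira, Okonkwo, Nakamura and Brennan, by years on the livery (lower first): Pereira (6 years) before Okonkwo (18 years) before Nakamura (23 years) before Brennan (34 years).
Order: Amari, Castillo, Pereira, Okonkwo, Nakamura, Brennan. So position 4.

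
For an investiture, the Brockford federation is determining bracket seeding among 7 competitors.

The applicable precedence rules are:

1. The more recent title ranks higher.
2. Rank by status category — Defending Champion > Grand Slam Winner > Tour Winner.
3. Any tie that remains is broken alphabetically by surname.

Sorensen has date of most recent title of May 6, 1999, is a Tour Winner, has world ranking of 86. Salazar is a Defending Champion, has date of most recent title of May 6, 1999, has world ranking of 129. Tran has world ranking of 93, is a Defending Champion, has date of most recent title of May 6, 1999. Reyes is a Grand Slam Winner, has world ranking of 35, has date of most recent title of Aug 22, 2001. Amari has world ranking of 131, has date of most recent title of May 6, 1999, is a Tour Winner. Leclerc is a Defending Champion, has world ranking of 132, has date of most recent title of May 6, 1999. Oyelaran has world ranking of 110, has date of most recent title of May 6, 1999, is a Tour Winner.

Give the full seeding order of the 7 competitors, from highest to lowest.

By date of most recent title (later first): Reyes (Aug 22, 2001); then Leclerc, Salazar, Tran, Amari, Oyelaran and Sorensen (each May 6, 1999).
Among Leclerc, Salazar, Tran, Amari, Oyelaran and Sorensen, by status category: Leclerc, Salazar and Tran (Defending Champion) before Amari, Oyelaran and Sorensen (Tour Winner).
Among Leclerc, Salazar and Tran, alphabetically by surname: Leclerc before Salazar before Tran.
Among Amari, Oyelaran and Sorensen, alphabetically by surname: Amari before Oyelaran before Sorensen.
Full order: Reyes, Leclerc, Salazar, Tran, Amari, Oyelaran, Sorensen.

Reyes, Leclerc, Salazar, Tran, Amari, Oyelaran, Sorensen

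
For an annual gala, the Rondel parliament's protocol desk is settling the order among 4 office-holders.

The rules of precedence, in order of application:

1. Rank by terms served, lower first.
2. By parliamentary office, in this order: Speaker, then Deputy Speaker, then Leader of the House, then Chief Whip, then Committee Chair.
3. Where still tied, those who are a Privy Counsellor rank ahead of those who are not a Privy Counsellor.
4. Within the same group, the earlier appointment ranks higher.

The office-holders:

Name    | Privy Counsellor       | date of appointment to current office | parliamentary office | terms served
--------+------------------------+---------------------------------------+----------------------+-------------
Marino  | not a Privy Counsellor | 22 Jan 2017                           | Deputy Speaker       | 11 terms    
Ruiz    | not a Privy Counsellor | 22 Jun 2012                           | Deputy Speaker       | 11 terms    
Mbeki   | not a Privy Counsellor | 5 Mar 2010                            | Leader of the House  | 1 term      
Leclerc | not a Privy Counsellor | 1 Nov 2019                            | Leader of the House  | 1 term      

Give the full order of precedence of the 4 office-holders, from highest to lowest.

By terms served (lower first): Mbeki and Leclerc (both 1 term); then Ruiz and Marino (both 11 terms).
Mbeki and Leclerc are each Leader of the House, so the next rule applies.
Mbeki and Leclerc are each not a Privy Counsellor, so the next rule applies.
Among Mbeki and Leclerc, by date of appointment to current office (earlier first): Mbeki (5 Mar 2010) before Leclerc (1 Nov 2019).
Ruiz and Marino are each Deputy Speaker, so the next rule applies.
Ruiz and Marino are each not a Privy Counsellor, so the next rule applies.
Among Ruiz and Marino, by date of appointment to current office (earlier first): Ruiz (22 Jun 2012) before Marino (22 Jan 2017).
Full order: Mbeki, Leclerc, Ruiz, Marino.

Mbeki, Leclerc, Ruiz, Marino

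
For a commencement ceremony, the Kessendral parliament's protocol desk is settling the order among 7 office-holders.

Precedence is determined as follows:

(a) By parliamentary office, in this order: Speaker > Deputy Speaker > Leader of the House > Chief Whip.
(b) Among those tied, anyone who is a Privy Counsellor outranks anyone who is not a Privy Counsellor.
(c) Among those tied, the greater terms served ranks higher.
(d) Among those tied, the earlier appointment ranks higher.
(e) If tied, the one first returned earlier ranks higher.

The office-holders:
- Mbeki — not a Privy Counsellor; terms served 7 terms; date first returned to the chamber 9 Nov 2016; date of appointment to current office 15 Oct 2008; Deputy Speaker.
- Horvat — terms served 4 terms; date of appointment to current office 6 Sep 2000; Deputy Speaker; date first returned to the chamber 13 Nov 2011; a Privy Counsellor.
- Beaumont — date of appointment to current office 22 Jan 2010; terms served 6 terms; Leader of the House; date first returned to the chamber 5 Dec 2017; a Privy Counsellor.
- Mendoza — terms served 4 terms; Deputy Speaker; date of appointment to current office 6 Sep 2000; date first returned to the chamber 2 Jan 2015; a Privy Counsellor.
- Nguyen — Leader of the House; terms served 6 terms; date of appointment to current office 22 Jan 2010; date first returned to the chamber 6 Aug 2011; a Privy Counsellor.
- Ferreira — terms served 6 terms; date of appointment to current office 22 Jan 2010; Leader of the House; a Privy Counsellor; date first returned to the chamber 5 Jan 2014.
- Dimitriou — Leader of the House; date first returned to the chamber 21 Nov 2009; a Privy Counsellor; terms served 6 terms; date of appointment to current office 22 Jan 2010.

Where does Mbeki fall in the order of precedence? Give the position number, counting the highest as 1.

3

By parliamentary office: Horvat, Mendoza and Mbeki (Deputy Speaker); then Dimitriou, Nguyen, Ferreira and Beaumont (Leader of the House).
Among Horvat, Mendoza and Mbeki, a Privy Counsellor before not a Privy Counsellor: Horvat and Mendoza (a Privy Counsellor) before Mbeki (not a Privy Counsellor).
Horvat and Mendoza both have terms served 4 terms, so the next rule applies.
Horvat and Mendoza both have date of appointment to current office 6 Sep 2000, so the next rule applies.
Among Horvat and Mendoza, by date first returned to the chamber (earlier first): Horvat (13 Nov 2011) before Mendoza (2 Jan 2015).
Dimitriou, Nguyen, Ferreira and Beaumont are each a Privy Counsellor, so the next rule applies.
Dimitriou, Nguyen, Ferreira and Beaumont all have terms served 6 terms, so the next rule applies.
Dimitriou, Nguyen, Ferreira and Beaumont all have date of appointment to current office 22 Jan 2010, so the next rule applies.
Among Dimitriou, Nguyen, Ferreira and Beaumont, by date first returned to the chamber (earlier first): Dimitriou (21 Nov 2009) before Nguyen (6 Aug 2011) before Ferreira (5 Jan 2014) before Beaumont (5 Dec 2017).
Order: Horvat, Mendoza, Mbeki, Dimitriou, Nguyen, Ferreira, Beaumont. So position 3.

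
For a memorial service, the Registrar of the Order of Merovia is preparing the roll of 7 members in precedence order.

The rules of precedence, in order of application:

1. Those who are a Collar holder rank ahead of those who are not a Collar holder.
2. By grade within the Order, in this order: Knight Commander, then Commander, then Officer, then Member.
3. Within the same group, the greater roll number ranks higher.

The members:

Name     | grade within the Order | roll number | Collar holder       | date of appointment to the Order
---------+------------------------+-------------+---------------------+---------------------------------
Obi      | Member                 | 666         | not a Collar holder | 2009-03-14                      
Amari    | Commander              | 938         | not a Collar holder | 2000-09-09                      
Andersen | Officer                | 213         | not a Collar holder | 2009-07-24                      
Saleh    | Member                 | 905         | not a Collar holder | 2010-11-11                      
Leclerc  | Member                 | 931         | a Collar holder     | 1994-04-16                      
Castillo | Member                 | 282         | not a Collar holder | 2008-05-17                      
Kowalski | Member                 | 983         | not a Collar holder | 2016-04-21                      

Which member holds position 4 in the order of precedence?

By the first rule: Leclerc (a Collar holder); then Amari, Andersen, Kowalski, Saleh, Obi and Castillo (each not a Collar holder).
Among Amari, Andersen, Kowalski, Saleh, Obi and Castillo, by grade within the Order: Amari (Commander) before Andersen (Officer) before Kowalski, Saleh, Obi and Castillo (Member).
Among Kowalski, Saleh, Obi and Castillo, by roll number (higher first): Kowalski (983) before Saleh (905) before Obi (666) before Castillo (282).
Order: Leclerc, Amari, Andersen, Kowalski, Saleh, Obi, Castillo.

Kowalski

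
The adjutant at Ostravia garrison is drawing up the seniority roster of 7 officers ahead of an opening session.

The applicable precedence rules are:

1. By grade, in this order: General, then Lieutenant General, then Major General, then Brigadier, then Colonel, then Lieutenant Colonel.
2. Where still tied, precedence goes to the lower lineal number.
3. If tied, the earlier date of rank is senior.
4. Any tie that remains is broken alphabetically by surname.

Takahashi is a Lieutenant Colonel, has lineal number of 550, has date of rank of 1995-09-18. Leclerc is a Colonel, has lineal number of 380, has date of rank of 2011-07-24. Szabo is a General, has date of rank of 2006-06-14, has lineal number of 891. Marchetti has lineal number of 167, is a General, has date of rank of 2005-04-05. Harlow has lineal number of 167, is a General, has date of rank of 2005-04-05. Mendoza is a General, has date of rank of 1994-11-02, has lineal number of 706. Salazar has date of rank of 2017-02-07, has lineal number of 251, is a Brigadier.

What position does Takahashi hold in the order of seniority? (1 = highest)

7

By grade: Harlow, Marchetti, Mendoza and Szabo (General); then Salazar (Brigadier); then Leclerc (Colonel); then Takahashi (Lieutenant Colonel).
Among Harlow, Marchetti, Mendoza and Szabo, by lineal number (lower first): Harlow and Marchetti (167) before Mendoza (706) before Szabo (891).
Harlow and Marchetti both have date of rank 2005-04-05, so the next rule applies.
Among Harlow and Marchetti, alphabetically by surname: Harlow before Marchetti.
Order: Harlow, Marchetti, Mendoza, Szabo, Salazar, Leclerc, Takahashi. So position 7.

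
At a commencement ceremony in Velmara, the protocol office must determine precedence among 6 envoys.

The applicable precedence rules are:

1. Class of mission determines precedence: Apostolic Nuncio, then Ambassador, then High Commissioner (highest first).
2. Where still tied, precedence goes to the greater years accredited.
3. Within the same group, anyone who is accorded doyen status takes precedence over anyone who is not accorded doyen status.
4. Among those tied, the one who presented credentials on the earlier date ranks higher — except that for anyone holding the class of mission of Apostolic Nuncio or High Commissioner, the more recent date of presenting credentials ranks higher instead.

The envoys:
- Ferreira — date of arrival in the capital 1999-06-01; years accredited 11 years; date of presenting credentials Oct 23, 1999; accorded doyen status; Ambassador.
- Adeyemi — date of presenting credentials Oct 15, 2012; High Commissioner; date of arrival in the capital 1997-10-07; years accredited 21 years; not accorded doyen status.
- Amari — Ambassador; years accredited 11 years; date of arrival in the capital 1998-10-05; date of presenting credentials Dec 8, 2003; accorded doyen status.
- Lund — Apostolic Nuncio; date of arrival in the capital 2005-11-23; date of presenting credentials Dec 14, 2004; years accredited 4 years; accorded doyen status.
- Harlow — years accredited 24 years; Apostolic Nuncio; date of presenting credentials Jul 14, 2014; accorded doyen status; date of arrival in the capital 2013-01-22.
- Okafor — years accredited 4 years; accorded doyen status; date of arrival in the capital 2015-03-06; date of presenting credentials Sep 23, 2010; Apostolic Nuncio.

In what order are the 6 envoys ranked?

By class of mission: Harlow, Okafor and Lund (Apostolic Nuncio); then Ferreira and Amari (Ambassador); then Adeyemi (High Commissioner).
Among Harlow, Okafor and Lund, by years accredited (higher first): Harlow (24 years) before Okafor and Lund (4 years).
Okafor and Lund are each accorded doyen status, so the next rule applies.
Among Okafor and Lund, by date of presenting credentials (later first) (reversed rule for this group): Okafor (Sep 23, 2010) before Lund (Dec 14, 2004).
Ferreira and Amari both have years accredited 11 years, so the next rule applies.
Ferreira and Amari are each accorded doyen status, so the next rule applies.
Among Ferreira and Amari, by date of presenting credentials (earlier first): Ferreira (Oct 23, 1999) before Amari (Dec 8, 2003).
Full order: Harlow, Okafor, Lund, Ferreira, Amari, Adeyemi.

Harlow, Okafor, Lund, Ferreira, Amari, Adeyemi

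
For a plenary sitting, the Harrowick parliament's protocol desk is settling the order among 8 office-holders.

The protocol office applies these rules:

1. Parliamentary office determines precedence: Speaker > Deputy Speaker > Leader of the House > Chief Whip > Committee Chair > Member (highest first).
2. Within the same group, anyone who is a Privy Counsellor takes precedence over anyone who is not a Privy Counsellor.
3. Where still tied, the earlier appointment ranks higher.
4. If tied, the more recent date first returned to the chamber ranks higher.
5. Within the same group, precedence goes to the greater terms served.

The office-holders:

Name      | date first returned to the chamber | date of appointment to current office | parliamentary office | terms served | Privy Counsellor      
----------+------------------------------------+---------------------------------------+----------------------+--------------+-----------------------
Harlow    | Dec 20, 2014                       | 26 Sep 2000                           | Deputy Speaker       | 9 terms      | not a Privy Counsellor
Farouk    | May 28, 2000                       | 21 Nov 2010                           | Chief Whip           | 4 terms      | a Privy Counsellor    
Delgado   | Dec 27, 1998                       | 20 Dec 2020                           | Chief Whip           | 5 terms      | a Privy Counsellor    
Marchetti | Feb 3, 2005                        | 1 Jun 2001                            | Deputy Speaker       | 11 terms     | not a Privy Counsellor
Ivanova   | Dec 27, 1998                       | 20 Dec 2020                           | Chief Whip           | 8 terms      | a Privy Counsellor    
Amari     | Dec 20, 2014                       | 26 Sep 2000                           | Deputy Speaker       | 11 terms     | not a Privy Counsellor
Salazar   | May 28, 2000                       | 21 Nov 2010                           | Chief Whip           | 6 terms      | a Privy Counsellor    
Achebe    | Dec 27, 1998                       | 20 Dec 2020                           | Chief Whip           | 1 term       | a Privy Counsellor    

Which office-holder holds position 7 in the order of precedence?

Delgado

By parliamentary office: Amari, Harlow and Marchetti (Deputy Speaker); then Salazar, Farouk, Ivanova, Delgado and Achebe (Chief Whip).
Amari, Harlow and Marchetti are each not a Privy Counsellor, so the next rule applies.
Among Amari, Harlow and Marchetti, by date of appointment to current office (earlier first): Amari and Harlow (26 Sep 2000) before Marchetti (1 Jun 2001).
Amari and Harlow both have date first returned to the chamber Dec 20, 2014, so the next rule applies.
Among Amari and Harlow, by terms served (higher first): Amari (11 terms) before Harlow (9 terms).
Salazar, Farouk, Ivanova, Delgado and Achebe are each a Privy Counsellor, so the next rule applies.
Among Salazar, Farouk, Ivanova, Delgado and Achebe, by date of appointment to current office (earlier first): Salazar and Farouk (21 Nov 2010) before Ivanova, Delgado and Achebe (20 Dec 2020).
Salazar and Farouk both have date first returned to the chamber May 28, 2000, so the next rule applies.
Among Salazar and Farouk, by terms served (higher first): Salazar (6 terms) before Farouk (4 terms).
Ivanova, Delgado and Achebe all have date first returned to the chamber Dec 27, 1998, so the next rule applies.
Among Ivanova, Delgado and Achebe, by terms served (higher first): Ivanova (8 terms) before Delgado (5 terms) before Achebe (1 term).
Order: Amari, Harlow, Marchetti, Salazar, Farouk, Ivanova, Delgado, Achebe.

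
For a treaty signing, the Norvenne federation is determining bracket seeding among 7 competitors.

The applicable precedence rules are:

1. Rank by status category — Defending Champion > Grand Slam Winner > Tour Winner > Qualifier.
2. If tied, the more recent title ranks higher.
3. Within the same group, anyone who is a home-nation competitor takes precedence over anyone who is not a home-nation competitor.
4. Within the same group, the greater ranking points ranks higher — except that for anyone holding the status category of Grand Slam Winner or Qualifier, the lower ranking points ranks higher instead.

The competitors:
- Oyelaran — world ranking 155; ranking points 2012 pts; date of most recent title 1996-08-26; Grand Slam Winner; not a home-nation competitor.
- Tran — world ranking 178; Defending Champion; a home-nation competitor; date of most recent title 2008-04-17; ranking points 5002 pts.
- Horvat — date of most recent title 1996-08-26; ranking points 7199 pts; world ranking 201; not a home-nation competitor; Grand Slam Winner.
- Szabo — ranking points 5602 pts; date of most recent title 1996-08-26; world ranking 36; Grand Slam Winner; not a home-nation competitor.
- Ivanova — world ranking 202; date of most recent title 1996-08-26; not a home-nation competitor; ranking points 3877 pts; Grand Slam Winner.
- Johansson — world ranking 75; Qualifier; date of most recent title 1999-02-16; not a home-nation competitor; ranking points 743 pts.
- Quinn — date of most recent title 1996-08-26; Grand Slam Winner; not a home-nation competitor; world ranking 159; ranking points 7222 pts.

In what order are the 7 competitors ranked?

By status category: Tran (Defending Champion); then Oyelaran, Ivanova, Szabo, Horvat and Quinn (Grand Slam Winner); then Johansson (Qualifier).
Oyelaran, Ivanova, Szabo, Horvat and Quinn all have date of most recent title 1996-08-26, so the next rule applies.
Oyelaran, Ivanova, Szabo, Horvat and Quinn are each not a home-nation competitor, so the next rule applies.
Among Oyelaran, Ivanova, Szabo, Horvat and Quinn, by ranking points (lower first) (reversed rule for this group): Oyelaran (2012 pts) before Ivanova (3877 pts) before Szabo (5602 pts) before Horvat (7199 pts) before Quinn (7222 pts).
Full order: Tran, Oyelaran, Ivanova, Szabo, Horvat, Quinn, Johansson.

Tran, Oyelaran, Ivanova, Szabo, Horvat, Quinn, Johansson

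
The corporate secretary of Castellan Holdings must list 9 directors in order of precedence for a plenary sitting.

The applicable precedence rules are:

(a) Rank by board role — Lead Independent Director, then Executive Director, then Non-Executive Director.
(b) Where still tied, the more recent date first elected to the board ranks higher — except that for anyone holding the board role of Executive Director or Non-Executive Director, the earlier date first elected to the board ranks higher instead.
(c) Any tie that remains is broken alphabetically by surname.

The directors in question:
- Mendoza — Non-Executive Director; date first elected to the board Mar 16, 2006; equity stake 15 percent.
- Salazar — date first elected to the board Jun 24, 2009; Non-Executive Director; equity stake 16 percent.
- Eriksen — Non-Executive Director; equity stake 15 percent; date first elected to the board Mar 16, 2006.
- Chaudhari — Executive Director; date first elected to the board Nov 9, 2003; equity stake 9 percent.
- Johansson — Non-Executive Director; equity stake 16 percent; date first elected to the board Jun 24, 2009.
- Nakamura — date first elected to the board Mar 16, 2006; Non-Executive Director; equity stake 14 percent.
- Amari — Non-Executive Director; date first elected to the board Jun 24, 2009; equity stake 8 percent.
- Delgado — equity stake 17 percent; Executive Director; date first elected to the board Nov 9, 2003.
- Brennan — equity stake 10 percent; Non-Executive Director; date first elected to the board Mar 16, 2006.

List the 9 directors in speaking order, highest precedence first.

By board role: Chaudhari and Delgado (Executive Director); then Brennan, Eriksen, Mendoza, Nakamura, Amari, Johansson and Salazar (Non-Executive Director).
Chaudhari and Delgado both have date first elected to the board Nov 9, 2003, so the next rule applies.
Among Chaudhari and Delgado, alphabetically by surname: Chaudhari before Delgado.
Among Brennan, Eriksen, Mendoza, Nakamura, Amari, Johansson and Salazar, by date first elected to the board (earlier first) (reversed rule for this group): Brennan, Eriksen, Mendoza and Nakamura (Mar 16, 2006) before Amari, Johansson and Salazar (Jun 24, 2009).
Among Brennan, Eriksen, Mendoza and Nakamura, alphabetically by surname: Brennan before Eriksen before Mendoza before Nakamura.
Among Amari, Johansson and Salazar, alphabetically by surname: Amari before Johansson before Salazar.
Full order: Chaudhari, Delgado, Brennan, Eriksen, Mendoza, Nakamura, Amari, Johansson, Salazar.

Chaudhari, Delgado, Brennan, Eriksen, Mendoza, Nakamura, Amari, Johansson, Salazar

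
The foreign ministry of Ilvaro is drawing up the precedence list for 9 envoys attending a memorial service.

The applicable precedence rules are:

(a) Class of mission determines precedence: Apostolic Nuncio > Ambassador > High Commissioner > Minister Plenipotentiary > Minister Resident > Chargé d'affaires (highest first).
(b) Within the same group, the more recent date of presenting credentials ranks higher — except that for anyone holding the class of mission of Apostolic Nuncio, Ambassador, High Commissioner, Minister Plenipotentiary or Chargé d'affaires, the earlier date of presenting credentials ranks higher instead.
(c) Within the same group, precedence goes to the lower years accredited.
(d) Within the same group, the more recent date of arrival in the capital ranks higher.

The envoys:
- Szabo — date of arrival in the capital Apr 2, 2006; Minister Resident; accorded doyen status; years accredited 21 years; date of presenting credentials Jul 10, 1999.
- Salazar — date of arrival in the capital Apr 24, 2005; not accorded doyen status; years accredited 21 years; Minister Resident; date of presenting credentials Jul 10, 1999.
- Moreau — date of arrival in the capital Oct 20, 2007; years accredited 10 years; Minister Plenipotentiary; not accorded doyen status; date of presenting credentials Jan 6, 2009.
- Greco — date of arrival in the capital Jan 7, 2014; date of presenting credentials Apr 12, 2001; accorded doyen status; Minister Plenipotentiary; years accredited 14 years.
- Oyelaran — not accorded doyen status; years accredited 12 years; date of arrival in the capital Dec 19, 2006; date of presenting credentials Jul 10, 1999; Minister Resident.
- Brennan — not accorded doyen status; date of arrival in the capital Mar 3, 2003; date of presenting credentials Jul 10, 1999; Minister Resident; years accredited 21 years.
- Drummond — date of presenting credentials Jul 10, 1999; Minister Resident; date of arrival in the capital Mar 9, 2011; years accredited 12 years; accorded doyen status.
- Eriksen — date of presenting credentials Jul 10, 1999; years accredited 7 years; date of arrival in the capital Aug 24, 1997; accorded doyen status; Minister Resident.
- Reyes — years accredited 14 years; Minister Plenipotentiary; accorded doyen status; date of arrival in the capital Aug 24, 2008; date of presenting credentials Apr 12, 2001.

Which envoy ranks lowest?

By class of mission: Greco, Reyes and Moreau (Minister Plenipotentiary); then Eriksen, Drummond, Oyelaran, Szabo, Salazar and Brennan (Minister Resident).
Among Greco, Reyes and Moreau, by date of presenting credentials (earlier first) (reversed rule for this group): Greco and Reyes (Apr 12, 2001) before Moreau (Jan 6, 2009).
Greco and Reyes both have years accredited 14 years, so the next rule applies.
Among Greco and Reyes, by date of arrival in the capital (later first): Greco (Jan 7, 2014) before Reyes (Aug 24, 2008).
Eriksen, Drummond, Oyelaran, Szabo, Salazar and Brennan all have date of presenting credentials Jul 10, 1999, so the next rule applies.
Among Eriksen, Drummond, Oyelaran, Szabo, Salazar and Brennan, by years accredited (lower first): Eriksen (7 years) before Drummond and Oyelaran (12 years) before Szabo, Salazar and Brennan (21 years).
Among Drummond and Oyelaran, by date of arrival in the capital (later first): Drummond (Mar 9, 2011) before Oyelaran (Dec 19, 2006).
Among Szabo, Salazar and Brennan, by date of arrival in the capital (later first): Szabo (Apr 2, 2006) before Salazar (Apr 24, 2005) before Brennan (Mar 3, 2003).
Order: Greco, Reyes, Moreau, Eriksen, Drummond, Oyelaran, Szabo, Salazar, Brennan.

Brennan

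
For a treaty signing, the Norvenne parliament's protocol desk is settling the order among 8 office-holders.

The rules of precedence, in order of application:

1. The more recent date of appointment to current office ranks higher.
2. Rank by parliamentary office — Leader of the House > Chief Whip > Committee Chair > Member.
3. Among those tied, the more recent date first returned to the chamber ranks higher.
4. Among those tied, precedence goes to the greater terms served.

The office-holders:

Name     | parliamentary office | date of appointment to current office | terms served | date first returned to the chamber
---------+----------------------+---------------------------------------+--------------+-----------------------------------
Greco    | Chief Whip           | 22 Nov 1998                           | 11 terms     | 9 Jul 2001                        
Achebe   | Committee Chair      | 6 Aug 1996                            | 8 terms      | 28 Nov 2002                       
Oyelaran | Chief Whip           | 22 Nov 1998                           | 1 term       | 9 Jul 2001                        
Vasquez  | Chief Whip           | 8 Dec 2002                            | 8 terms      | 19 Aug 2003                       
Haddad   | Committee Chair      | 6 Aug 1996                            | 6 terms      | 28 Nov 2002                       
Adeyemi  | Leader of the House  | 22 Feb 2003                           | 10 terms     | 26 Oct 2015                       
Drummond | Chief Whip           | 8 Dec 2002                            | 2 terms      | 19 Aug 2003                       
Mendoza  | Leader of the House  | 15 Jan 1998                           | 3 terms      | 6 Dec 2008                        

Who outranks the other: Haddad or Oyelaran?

Oyelaran

By date of appointment to current office (later first): Adeyemi (22 Feb 2003); then Vasquez and Drummond (both 8 Dec 2002); then Greco and Oyelaran (both 22 Nov 1998); then Mendoza (15 Jan 1998); then Achebe and Haddad (both 6 Aug 1996).
Vasquez and Drummond are each Chief Whip, so the next rule applies.
Vasquez and Drummond both have date first returned to the chamber 19 Aug 2003, so the next rule applies.
Among Vasquez and Drummond, by terms served (higher first): Vasquez (8 terms) before Drummond (2 terms).
Greco and Oyelaran are each Chief Whip, so the next rule applies.
Greco and Oyelaran both have date first returned to the chamber 9 Jul 2001, so the next rule applies.
Among Greco and Oyelaran, by terms served (higher first): Greco (11 terms) before Oyelaran (1 term).
Achebe and Haddad are each Committee Chair, so the next rule applies.
Achebe and Haddad both have date first returned to the chamber 28 Nov 2002, so the next rule applies.
Among Achebe and Haddad, by terms served (higher first): Achebe (8 terms) before Haddad (6 terms).
So Oyelaran takes precedence.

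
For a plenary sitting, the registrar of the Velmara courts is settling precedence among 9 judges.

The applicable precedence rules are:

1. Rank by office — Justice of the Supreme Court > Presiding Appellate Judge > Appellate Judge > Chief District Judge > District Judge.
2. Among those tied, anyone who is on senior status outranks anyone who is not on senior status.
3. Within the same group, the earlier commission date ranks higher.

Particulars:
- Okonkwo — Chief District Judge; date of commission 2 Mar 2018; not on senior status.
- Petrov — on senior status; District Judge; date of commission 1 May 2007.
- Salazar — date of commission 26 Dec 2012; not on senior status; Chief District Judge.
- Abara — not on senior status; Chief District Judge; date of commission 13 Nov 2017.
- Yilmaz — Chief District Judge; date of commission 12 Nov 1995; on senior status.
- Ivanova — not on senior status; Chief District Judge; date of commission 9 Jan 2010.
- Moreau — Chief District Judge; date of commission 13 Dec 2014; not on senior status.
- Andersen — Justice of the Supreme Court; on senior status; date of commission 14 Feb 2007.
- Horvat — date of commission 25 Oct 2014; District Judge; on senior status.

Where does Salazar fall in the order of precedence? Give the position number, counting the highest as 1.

By office: Andersen (Justice of the Supreme Court); then Yilmaz, Ivanova, Salazar, Moreau, Abara and Okonkwo (Chief District Judge); then Petrov and Horvat (District Judge).
Among Yilmaz, Ivanova, Salazar, Moreau, Abara and Okonkwo, on senior status before not on senior status: Yilmaz (on senior status) before Ivanova, Salazar, Moreau, Abara and Okonkwo (not on senior status).
Among Ivanova, Salazar, Moreau, Abara and Okonkwo, by date of commission (earlier first): Ivanova (9 Jan 2010) before Salazar (26 Dec 2012) before Moreau (13 Dec 2014) before Abara (13 Nov 2017) before Okonkwo (2 Mar 2018).
Petrov and Horvat are each on senior status, so the next rule applies.
Among Petrov and Horvat, by date of commission (earlier first): Petrov (1 May 2007) before Horvat (25 Oct 2014).
Order: Andersen, Yilmaz, Ivanova, Salazar, Moreau, Abara, Okonkwo, Petrov, Horvat. So position 4.

4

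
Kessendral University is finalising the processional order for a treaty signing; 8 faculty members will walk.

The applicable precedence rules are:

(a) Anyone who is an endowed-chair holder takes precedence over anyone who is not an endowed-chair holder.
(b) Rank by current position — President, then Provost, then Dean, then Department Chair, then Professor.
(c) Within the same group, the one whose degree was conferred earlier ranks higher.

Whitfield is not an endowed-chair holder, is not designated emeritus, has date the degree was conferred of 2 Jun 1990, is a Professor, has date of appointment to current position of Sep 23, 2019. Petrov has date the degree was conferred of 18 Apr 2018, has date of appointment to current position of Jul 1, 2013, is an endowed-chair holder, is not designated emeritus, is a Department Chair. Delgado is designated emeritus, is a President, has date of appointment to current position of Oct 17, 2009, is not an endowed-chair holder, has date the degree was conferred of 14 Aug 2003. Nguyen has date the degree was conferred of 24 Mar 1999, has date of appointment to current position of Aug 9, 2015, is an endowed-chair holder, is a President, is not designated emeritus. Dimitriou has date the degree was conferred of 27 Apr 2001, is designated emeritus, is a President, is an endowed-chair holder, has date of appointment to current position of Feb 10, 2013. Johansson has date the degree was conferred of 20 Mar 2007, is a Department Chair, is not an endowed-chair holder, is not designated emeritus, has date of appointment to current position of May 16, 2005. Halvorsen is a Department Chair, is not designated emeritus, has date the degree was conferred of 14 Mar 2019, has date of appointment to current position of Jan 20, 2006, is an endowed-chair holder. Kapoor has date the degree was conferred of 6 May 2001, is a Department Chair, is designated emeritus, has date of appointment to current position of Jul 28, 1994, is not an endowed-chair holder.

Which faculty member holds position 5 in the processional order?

By the first rule: Nguyen, Dimitriou, Petrov and Halvorsen (each an endowed-chair holder); then Delgado, Kapoor, Johansson and Whitfield (each not an endowed-chair holder).
Among Nguyen, Dimitriou, Petrov and Halvorsen, by current position: Nguyen and Dimitriou (President) before Petrov and Halvorsen (Department Chair).
Among Nguyen and Dimitriou, by date the degree was conferred (earlier first): Nguyen (24 Mar 1999) before Dimitriou (27 Apr 2001).
Among Petrov and Halvorsen, by date the degree was conferred (earlier first): Petrov (18 Apr 2018) before Halvorsen (14 Mar 2019).
Among Delgado, Kapoor, Johansson and Whitfield, by current position: Delgado (President) before Kapoor and Johansson (Department Chair) before Whitfield (Professor).
Among Kapoor and Johansson, by date the degree was conferred (earlier first): Kapoor (6 May 2001) before Johansson (20 Mar 2007).
Order: Nguyen, Dimitriou, Petrov, Halvorsen, Delgado, Kapoor, Johansson, Whitfield.

Delgado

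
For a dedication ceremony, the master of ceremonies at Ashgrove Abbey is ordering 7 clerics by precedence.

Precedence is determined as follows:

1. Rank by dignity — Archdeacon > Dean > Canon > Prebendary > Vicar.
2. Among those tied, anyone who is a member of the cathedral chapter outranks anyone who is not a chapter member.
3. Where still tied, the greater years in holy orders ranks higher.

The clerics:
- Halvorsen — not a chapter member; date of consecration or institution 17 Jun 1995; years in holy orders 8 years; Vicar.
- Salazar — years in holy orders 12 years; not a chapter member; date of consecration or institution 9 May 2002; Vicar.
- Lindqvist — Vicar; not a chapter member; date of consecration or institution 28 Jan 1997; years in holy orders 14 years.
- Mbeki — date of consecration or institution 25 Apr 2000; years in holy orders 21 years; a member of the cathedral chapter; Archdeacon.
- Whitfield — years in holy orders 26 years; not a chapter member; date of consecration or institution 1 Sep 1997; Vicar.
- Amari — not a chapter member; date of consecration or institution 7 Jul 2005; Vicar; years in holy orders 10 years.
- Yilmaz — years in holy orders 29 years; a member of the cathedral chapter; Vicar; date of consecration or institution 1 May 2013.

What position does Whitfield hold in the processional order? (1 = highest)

By dignity: Mbeki (Archdeacon); then Yilmaz, Whitfield, Lindqvist, Salazar, Amari and Halvorsen (Vicar).
Among Yilmaz, Whitfield, Lindqvist, Salazar, Amari and Halvorsen, a member of the cathedral chapter before not a chapter member: Yilmaz (a member of the cathedral chapter) before Whitfield, Lindqvist, Salazar, Amari and Halvorsen (not a chapter member).
Among Whitfield, Lindqvist, Salazar, Amari and Halvorsen, by years in holy orders (higher first): Whitfield (26 years) before Lindqvist (14 years) before Salazar (12 years) before Amari (10 years) before Halvorsen (8 years).
Order: Mbeki, Yilmaz, Whitfield, Lindqvist, Salazar, Amari, Halvorsen. So position 3.

3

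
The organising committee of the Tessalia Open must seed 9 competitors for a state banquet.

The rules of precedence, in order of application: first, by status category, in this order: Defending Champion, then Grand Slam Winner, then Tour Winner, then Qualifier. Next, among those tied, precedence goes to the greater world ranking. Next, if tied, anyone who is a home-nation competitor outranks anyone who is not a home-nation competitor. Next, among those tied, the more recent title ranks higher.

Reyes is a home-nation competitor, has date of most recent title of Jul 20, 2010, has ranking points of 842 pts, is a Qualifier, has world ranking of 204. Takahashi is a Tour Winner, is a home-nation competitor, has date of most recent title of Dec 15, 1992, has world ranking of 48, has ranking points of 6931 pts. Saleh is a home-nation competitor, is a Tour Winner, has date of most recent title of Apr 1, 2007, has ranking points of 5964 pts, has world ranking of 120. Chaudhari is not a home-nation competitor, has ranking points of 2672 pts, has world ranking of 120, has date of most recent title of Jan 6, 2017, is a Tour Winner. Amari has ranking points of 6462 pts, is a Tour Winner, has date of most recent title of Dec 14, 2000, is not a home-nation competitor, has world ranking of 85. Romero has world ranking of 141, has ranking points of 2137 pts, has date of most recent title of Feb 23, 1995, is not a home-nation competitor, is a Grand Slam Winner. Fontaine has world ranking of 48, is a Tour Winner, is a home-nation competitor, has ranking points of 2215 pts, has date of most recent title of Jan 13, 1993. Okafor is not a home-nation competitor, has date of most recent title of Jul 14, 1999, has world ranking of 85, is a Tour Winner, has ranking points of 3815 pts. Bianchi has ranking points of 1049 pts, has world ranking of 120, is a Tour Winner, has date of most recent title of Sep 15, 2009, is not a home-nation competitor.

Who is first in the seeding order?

Romero

By status category: Romero (Grand Slam Winner); then Saleh, Chaudhari, Bianchi, Amari, Okafor, Fontaine and Takahashi (Tour Winner); then Reyes (Qualifier).
Among Saleh, Chaudhari, Bianchi, Amari, Okafor, Fontaine and Takahashi, by world ranking (higher first): Saleh, Chaudhari and Bianchi (120) before Amari and Okafor (85) before Fontaine and Takahashi (48).
Among Saleh, Chaudhari and Bianchi, a home-nation competitor before not a home-nation competitor: Saleh (a home-nation competitor) before Chaudhari and Bianchi (not a home-nation competitor).
Among Chaudhari and Bianchi, by date of most recent title (later first): Chaudhari (Jan 6, 2017) before Bianchi (Sep 15, 2009).
Amari and Okafor are each not a home-nation competitor, so the next rule applies.
Among Amari and Okafor, by date of most recent title (later first): Amari (Dec 14, 2000) before Okafor (Jul 14, 1999).
Fontaine and Takahashi are each a home-nation competitor, so the next rule applies.
Among Fontaine and Takahashi, by date of most recent title (later first): Fontaine (Jan 13, 1993) before Takahashi (Dec 15, 1992).
Order: Romero, Saleh, Chaudhari, Bianchi, Amari, Okafor, Fontaine, Takahashi, Reyes.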